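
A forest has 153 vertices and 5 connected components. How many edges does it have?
148 (Each of the 5 component trees on V_i vertices has V_i - 1 edges; summing gives V - C = 153 - 5 = 148)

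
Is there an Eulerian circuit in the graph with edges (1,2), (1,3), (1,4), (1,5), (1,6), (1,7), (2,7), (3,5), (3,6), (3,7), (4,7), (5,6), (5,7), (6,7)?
Yes (the graph is connected and all 7 vertices have even degree)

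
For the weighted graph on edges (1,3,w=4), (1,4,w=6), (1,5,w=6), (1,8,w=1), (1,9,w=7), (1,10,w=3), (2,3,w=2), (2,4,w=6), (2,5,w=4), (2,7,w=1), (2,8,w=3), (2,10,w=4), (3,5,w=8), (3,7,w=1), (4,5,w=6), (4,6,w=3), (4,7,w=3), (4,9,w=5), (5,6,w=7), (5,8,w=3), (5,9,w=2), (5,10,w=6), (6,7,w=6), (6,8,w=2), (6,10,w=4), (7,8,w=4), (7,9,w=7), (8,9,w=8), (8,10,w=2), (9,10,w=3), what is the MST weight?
18 (MST edges: (1,8,w=1), (2,7,w=1), (2,8,w=3), (3,7,w=1), (4,7,w=3), (5,8,w=3), (5,9,w=2), (6,8,w=2), (8,10,w=2); sum of weights 1 + 1 + 3 + 1 + 3 + 3 + 2 + 2 + 2 = 18)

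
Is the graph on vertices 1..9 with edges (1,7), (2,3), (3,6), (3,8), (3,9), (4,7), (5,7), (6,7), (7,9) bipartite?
Yes. Partition: {1, 2, 4, 5, 6, 8, 9}, {3, 7}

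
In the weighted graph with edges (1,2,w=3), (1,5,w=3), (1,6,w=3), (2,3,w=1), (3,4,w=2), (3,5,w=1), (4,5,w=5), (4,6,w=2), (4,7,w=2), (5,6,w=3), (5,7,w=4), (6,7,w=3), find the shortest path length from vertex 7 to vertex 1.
6 (path: 7 -> 6 -> 1; weights 3 + 3 = 6)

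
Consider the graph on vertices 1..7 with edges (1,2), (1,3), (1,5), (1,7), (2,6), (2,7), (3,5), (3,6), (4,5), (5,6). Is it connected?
Yes (BFS from 1 visits [1, 2, 3, 5, 7, 6, 4] — all 7 vertices reached)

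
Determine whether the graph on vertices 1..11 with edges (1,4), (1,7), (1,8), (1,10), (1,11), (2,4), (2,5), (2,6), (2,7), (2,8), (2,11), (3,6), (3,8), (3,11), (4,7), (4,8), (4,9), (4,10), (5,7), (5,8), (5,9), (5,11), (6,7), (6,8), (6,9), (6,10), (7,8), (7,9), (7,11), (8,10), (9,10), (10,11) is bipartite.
No (odd cycle of length 3: 8 -> 1 -> 4 -> 8)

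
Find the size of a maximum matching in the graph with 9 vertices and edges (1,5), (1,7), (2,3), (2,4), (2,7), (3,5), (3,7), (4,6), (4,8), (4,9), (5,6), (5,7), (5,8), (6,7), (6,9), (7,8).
4 (matching: (1,7), (2,4), (5,8), (6,9); upper bound floor(n/2) = floor(9/2) = 4)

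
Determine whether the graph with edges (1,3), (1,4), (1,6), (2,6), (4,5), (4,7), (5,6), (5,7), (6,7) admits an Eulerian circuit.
No (6 vertices have odd degree: {1, 2, 3, 4, 5, 7}; Eulerian circuit requires 0)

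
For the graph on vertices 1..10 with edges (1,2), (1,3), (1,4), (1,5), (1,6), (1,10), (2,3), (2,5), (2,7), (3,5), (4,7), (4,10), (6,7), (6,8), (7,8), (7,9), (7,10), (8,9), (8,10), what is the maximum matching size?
5 (matching: (1,3), (2,5), (4,10), (6,8), (7,9); upper bound floor(n/2) = floor(10/2) = 5)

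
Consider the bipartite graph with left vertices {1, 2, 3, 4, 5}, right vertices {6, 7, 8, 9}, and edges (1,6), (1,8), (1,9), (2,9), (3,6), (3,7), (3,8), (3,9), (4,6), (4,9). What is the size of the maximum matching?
4 (matching: (1,8), (2,9), (3,7), (4,6); upper bound min(|L|,|R|) = min(5,4) = 4)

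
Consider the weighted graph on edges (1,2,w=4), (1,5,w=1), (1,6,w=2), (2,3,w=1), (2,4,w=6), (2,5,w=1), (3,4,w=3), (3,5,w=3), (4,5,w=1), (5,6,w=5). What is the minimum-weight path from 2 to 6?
4 (path: 2 -> 5 -> 1 -> 6; weights 1 + 1 + 2 = 4)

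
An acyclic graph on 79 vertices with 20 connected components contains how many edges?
59 (Each of the 20 component trees on V_i vertices has V_i - 1 edges; summing gives V - C = 79 - 20 = 59)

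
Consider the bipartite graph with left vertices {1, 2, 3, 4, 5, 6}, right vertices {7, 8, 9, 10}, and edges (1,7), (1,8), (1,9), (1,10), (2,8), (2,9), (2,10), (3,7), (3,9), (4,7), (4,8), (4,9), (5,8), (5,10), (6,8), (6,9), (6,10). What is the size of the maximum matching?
4 (matching: (1,10), (2,9), (3,7), (4,8); upper bound min(|L|,|R|) = min(6,4) = 4)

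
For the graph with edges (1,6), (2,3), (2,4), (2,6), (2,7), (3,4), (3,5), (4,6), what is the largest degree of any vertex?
4 (attained at vertex 2)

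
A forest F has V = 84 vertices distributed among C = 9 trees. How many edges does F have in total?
75 (Each of the 9 component trees on V_i vertices has V_i - 1 edges; summing gives V - C = 84 - 9 = 75)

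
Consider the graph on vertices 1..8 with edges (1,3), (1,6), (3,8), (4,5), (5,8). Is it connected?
No, it has 3 components: {1, 3, 4, 5, 6, 8}, {2}, {7}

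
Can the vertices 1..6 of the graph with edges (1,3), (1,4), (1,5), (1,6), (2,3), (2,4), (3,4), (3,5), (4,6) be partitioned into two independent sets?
No (odd cycle of length 3: 6 -> 1 -> 4 -> 6)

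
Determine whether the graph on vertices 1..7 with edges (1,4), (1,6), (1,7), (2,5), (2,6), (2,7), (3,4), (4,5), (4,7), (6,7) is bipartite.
No (odd cycle of length 3: 4 -> 1 -> 7 -> 4)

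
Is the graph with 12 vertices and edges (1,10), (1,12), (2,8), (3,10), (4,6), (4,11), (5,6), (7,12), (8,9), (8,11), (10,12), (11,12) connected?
Yes (BFS from 1 visits [1, 10, 12, 3, 7, 11, 4, 8, 6, 2, 9, 5] — all 12 vertices reached)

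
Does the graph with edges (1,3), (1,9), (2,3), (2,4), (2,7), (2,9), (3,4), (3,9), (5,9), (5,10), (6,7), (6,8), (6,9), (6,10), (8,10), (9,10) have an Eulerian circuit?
Yes (the graph is connected and all 10 vertices have even degree)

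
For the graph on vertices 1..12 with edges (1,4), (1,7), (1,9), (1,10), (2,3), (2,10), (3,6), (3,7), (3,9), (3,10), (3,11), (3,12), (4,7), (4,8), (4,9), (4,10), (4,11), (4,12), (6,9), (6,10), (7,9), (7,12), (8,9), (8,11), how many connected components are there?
2 (components: {1, 2, 3, 4, 6, 7, 8, 9, 10, 11, 12}, {5})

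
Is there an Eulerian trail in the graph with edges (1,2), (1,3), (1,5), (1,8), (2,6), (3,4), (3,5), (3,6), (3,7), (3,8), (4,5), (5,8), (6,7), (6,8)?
Yes — and in fact it has an Eulerian circuit (the graph is connected and all 8 vertices have even degree)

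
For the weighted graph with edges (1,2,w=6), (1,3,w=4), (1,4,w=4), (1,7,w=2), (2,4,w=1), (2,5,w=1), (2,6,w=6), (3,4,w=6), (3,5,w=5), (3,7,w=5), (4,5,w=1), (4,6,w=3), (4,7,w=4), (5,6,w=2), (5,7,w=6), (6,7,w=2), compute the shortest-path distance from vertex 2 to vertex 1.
5 (path: 2 -> 4 -> 1; weights 1 + 4 = 5)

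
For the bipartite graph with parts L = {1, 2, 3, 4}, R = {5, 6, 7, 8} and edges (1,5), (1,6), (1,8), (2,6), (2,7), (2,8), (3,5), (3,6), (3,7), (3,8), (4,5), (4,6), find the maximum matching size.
4 (matching: (1,8), (2,7), (3,6), (4,5); upper bound min(|L|,|R|) = min(4,4) = 4)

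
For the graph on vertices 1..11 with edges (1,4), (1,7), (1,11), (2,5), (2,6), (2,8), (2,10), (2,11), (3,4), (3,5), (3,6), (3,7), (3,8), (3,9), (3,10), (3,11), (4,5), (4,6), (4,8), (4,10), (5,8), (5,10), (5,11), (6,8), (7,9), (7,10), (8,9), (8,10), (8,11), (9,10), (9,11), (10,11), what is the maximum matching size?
5 (matching: (2,6), (3,11), (4,5), (7,10), (8,9); upper bound floor(n/2) = floor(11/2) = 5)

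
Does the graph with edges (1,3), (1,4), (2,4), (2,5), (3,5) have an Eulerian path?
Yes — and in fact it has an Eulerian circuit (the graph is connected and all 5 vertices have even degree)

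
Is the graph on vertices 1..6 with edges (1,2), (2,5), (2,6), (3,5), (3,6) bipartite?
Yes. Partition: {1, 4, 5, 6}, {2, 3}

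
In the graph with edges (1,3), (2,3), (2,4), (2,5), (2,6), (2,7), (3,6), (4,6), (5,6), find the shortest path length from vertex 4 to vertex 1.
3 (path: 4 -> 2 -> 3 -> 1, 3 edges)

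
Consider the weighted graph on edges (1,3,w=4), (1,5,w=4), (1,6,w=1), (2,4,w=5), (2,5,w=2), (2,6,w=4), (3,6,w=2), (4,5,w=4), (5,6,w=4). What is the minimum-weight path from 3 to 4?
10 (path: 3 -> 6 -> 5 -> 4; weights 2 + 4 + 4 = 10)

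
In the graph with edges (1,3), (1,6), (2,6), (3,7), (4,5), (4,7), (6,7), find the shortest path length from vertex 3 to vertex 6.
2 (path: 3 -> 7 -> 6, 2 edges)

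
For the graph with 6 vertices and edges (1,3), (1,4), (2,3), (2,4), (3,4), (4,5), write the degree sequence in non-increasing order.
[4, 3, 2, 2, 1, 0] (degrees: deg(1)=2, deg(2)=2, deg(3)=3, deg(4)=4, deg(5)=1, deg(6)=0)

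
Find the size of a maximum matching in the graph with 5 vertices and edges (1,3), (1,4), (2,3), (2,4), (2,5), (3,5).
2 (matching: (1,4), (2,5); upper bound floor(n/2) = floor(5/2) = 2)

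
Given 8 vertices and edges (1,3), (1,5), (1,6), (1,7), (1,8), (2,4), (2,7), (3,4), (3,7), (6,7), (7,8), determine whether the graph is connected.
Yes (BFS from 1 visits [1, 3, 5, 6, 7, 8, 4, 2] — all 8 vertices reached)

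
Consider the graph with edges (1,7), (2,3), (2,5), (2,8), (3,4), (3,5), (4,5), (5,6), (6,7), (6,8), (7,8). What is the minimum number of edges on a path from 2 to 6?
2 (path: 2 -> 5 -> 6, 2 edges)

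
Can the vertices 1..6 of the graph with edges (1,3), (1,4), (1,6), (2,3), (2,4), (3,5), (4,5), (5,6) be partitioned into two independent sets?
Yes. Partition: {1, 2, 5}, {3, 4, 6}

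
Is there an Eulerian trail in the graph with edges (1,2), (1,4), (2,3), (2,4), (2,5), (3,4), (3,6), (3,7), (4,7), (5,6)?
Yes — and in fact it has an Eulerian circuit (the graph is connected and all 7 vertices have even degree)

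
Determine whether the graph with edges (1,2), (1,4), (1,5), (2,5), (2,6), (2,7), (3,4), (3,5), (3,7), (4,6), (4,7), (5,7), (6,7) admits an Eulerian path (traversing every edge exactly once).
No (4 vertices have odd degree: {1, 3, 6, 7}; Eulerian path requires 0 or 2)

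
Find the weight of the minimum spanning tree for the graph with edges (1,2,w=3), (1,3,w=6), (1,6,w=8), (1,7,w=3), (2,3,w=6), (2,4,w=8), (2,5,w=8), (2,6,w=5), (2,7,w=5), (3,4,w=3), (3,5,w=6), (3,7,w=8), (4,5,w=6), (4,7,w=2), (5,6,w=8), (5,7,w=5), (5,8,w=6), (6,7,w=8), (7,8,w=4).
25 (MST edges: (1,2,w=3), (1,7,w=3), (2,6,w=5), (3,4,w=3), (4,7,w=2), (5,7,w=5), (7,8,w=4); sum of weights 3 + 3 + 5 + 3 + 2 + 5 + 4 = 25)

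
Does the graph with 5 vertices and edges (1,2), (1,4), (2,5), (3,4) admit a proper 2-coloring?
Yes. Partition: {1, 3, 5}, {2, 4}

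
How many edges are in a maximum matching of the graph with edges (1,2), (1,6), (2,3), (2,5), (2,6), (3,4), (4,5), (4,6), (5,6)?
3 (matching: (1,2), (3,4), (5,6); upper bound floor(n/2) = floor(6/2) = 3)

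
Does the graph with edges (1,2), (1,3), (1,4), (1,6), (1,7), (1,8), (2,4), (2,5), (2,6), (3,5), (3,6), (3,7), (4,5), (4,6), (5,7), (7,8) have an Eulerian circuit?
Yes (the graph is connected and all 8 vertices have even degree)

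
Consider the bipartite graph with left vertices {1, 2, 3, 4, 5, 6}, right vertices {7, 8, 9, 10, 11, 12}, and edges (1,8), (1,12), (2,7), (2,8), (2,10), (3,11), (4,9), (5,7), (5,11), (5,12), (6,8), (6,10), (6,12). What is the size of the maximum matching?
6 (matching: (1,12), (2,10), (3,11), (4,9), (5,7), (6,8); upper bound min(|L|,|R|) = min(6,6) = 6)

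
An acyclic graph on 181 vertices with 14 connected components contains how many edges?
167 (Each of the 14 component trees on V_i vertices has V_i - 1 edges; summing gives V - C = 181 - 14 = 167)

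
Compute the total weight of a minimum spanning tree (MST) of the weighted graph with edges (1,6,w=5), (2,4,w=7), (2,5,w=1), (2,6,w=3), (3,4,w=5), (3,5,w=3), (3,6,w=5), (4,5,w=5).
17 (MST edges: (1,6,w=5), (2,5,w=1), (2,6,w=3), (3,4,w=5), (3,5,w=3); sum of weights 5 + 1 + 3 + 5 + 3 = 17)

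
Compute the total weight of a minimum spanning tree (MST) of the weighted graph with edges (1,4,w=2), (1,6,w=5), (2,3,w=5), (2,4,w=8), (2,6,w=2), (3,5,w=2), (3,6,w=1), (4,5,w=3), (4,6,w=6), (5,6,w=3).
10 (MST edges: (1,4,w=2), (2,6,w=2), (3,5,w=2), (3,6,w=1), (4,5,w=3); sum of weights 2 + 2 + 2 + 1 + 3 = 10)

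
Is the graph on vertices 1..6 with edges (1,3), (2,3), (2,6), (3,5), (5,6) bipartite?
Yes. Partition: {1, 2, 4, 5}, {3, 6}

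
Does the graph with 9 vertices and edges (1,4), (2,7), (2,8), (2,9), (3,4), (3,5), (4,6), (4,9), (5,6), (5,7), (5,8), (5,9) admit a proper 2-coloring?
Yes. Partition: {1, 3, 6, 7, 8, 9}, {2, 4, 5}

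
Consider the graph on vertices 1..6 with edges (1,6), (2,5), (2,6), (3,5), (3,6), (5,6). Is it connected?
No, it has 2 components: {1, 2, 3, 5, 6}, {4}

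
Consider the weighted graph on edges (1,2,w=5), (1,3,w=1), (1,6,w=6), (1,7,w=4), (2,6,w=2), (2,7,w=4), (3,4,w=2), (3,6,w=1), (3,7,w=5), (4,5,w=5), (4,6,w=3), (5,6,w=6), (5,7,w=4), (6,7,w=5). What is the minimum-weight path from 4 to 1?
3 (path: 4 -> 3 -> 1; weights 2 + 1 = 3)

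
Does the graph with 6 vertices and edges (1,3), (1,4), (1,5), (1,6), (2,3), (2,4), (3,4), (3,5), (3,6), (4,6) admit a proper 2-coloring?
No (odd cycle of length 3: 4 -> 1 -> 3 -> 4)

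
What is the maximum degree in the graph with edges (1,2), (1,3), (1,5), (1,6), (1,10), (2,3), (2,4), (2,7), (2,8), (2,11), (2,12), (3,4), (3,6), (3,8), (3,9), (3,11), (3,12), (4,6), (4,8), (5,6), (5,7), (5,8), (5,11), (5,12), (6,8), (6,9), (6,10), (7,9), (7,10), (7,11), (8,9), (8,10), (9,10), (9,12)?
8 (attained at vertex 3)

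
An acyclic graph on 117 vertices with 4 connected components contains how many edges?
113 (Each of the 4 component trees on V_i vertices has V_i - 1 edges; summing gives V - C = 117 - 4 = 113)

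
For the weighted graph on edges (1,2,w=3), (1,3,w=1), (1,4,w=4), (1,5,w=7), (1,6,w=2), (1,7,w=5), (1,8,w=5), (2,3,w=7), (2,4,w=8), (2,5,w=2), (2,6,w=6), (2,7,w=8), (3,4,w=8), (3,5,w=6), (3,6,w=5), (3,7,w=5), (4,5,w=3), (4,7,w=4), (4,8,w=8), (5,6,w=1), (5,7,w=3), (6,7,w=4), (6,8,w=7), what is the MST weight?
17 (MST edges: (1,3,w=1), (1,6,w=2), (1,8,w=5), (2,5,w=2), (4,5,w=3), (5,6,w=1), (5,7,w=3); sum of weights 1 + 2 + 5 + 2 + 3 + 1 + 3 = 17)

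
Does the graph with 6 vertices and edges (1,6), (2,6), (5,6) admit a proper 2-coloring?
Yes. Partition: {1, 2, 3, 4, 5}, {6}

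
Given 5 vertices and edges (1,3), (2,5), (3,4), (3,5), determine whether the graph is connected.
Yes (BFS from 1 visits [1, 3, 4, 5, 2] — all 5 vertices reached)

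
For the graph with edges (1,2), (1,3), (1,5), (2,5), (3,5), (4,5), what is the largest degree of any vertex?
4 (attained at vertex 5)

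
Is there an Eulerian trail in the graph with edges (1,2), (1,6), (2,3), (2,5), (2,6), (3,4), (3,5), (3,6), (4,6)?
Yes — and in fact it has an Eulerian circuit (the graph is connected and all 6 vertices have even degree)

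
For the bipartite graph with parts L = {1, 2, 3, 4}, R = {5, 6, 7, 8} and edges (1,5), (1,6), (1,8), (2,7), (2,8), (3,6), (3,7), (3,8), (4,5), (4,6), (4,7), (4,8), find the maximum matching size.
4 (matching: (1,8), (2,7), (3,6), (4,5); upper bound min(|L|,|R|) = min(4,4) = 4)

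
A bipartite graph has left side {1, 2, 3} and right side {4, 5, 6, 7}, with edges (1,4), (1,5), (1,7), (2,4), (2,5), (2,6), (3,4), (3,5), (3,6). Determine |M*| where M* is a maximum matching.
3 (matching: (1,7), (2,6), (3,5); upper bound min(|L|,|R|) = min(3,4) = 3)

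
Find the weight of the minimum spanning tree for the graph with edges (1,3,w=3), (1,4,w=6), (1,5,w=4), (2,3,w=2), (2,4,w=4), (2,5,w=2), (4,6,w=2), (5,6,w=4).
13 (MST edges: (1,3,w=3), (2,3,w=2), (2,4,w=4), (2,5,w=2), (4,6,w=2); sum of weights 3 + 2 + 4 + 2 + 2 = 13)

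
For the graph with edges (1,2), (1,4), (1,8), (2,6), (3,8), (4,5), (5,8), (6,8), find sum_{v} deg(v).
16 (handshake: sum of degrees = 2|E| = 2 x 8 = 16)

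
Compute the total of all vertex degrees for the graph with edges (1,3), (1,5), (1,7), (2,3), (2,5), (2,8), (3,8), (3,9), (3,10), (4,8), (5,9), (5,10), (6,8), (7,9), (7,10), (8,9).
32 (handshake: sum of degrees = 2|E| = 2 x 16 = 32)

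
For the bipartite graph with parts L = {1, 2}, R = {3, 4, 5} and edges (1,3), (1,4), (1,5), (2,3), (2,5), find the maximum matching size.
2 (matching: (1,4), (2,5); upper bound min(|L|,|R|) = min(2,3) = 2)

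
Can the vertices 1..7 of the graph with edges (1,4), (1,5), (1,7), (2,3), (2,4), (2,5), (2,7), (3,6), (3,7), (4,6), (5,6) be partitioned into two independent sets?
No (odd cycle of length 5: 2 -> 5 -> 1 -> 7 -> 3 -> 2)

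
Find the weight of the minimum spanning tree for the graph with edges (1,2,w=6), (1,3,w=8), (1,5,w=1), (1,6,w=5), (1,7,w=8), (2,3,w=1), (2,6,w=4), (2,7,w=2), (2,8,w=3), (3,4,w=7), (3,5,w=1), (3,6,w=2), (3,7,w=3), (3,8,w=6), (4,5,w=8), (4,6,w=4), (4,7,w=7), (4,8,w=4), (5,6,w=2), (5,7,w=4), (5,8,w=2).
13 (MST edges: (1,5,w=1), (2,3,w=1), (2,7,w=2), (3,5,w=1), (3,6,w=2), (4,6,w=4), (5,8,w=2); sum of weights 1 + 1 + 2 + 1 + 2 + 4 + 2 = 13)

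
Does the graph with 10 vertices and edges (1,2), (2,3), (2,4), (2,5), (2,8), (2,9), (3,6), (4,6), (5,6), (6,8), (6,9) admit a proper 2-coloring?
Yes. Partition: {1, 3, 4, 5, 7, 8, 9, 10}, {2, 6}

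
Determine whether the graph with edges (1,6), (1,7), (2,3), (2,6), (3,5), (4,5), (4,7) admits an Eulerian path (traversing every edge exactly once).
Yes — and in fact it has an Eulerian circuit (the graph is connected and all 7 vertices have even degree)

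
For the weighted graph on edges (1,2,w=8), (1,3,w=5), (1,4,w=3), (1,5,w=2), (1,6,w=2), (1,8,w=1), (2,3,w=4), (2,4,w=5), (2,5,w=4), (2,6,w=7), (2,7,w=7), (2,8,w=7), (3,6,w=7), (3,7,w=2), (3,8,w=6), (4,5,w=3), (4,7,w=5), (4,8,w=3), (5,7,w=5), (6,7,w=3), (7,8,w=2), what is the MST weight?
16 (MST edges: (1,4,w=3), (1,5,w=2), (1,6,w=2), (1,8,w=1), (2,3,w=4), (3,7,w=2), (7,8,w=2); sum of weights 3 + 2 + 2 + 1 + 4 + 2 + 2 = 16)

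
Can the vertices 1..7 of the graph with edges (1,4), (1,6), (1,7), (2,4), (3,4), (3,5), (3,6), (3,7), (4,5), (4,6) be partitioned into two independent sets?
No (odd cycle of length 3: 4 -> 1 -> 6 -> 4)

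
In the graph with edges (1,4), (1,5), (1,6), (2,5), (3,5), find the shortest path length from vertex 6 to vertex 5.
2 (path: 6 -> 1 -> 5, 2 edges)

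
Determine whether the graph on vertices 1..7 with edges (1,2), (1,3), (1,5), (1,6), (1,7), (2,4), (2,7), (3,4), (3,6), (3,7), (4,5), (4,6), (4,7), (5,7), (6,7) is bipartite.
No (odd cycle of length 3: 7 -> 1 -> 3 -> 7)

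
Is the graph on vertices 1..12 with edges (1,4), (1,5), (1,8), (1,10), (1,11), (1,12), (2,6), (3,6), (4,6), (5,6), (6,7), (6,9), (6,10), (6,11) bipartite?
Yes. Partition: {1, 6}, {2, 3, 4, 5, 7, 8, 9, 10, 11, 12}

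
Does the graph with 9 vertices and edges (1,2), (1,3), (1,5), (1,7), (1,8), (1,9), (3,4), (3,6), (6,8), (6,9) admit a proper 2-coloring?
Yes. Partition: {1, 4, 6}, {2, 3, 5, 7, 8, 9}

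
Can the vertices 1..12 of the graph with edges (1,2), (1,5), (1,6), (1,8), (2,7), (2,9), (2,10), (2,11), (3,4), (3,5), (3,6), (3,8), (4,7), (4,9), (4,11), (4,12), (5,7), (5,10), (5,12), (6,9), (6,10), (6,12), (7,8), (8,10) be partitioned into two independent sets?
Yes. Partition: {1, 3, 7, 9, 10, 11, 12}, {2, 4, 5, 6, 8}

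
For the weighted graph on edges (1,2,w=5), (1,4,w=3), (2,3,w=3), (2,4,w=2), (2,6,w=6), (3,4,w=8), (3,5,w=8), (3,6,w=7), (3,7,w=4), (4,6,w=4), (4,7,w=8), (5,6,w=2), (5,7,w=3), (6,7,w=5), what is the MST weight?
17 (MST edges: (1,4,w=3), (2,3,w=3), (2,4,w=2), (3,7,w=4), (5,6,w=2), (5,7,w=3); sum of weights 3 + 3 + 2 + 4 + 2 + 3 = 17)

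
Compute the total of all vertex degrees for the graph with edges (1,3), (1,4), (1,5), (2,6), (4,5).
10 (handshake: sum of degrees = 2|E| = 2 x 5 = 10)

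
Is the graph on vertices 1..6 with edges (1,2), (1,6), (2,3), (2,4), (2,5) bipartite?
Yes. Partition: {1, 3, 4, 5}, {2, 6}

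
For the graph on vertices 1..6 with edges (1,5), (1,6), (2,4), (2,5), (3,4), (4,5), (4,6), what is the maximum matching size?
3 (matching: (1,6), (2,5), (3,4); upper bound floor(n/2) = floor(6/2) = 3)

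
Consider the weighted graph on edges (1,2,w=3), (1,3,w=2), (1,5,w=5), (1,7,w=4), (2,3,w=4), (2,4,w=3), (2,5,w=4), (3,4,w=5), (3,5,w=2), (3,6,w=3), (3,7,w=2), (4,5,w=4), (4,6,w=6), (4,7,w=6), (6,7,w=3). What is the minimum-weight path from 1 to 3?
2 (path: 1 -> 3; weights 2 = 2)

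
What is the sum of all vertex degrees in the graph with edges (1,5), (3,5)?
4 (handshake: sum of degrees = 2|E| = 2 x 2 = 4)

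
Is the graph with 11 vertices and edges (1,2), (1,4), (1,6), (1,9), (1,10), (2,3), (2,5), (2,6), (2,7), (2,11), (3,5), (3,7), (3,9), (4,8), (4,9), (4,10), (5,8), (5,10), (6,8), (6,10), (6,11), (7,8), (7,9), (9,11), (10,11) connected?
Yes (BFS from 1 visits [1, 2, 4, 6, 9, 10, 3, 5, 7, 11, 8] — all 11 vertices reached)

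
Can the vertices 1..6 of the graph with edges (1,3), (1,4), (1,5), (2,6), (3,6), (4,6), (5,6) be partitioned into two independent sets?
Yes. Partition: {1, 6}, {2, 3, 4, 5}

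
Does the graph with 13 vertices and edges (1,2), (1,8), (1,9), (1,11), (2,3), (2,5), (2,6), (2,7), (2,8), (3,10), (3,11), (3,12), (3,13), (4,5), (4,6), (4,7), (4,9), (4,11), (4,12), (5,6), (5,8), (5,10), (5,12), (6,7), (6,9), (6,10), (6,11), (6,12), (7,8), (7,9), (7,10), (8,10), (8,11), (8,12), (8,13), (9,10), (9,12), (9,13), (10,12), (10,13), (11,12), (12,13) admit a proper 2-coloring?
No (odd cycle of length 3: 2 -> 1 -> 8 -> 2)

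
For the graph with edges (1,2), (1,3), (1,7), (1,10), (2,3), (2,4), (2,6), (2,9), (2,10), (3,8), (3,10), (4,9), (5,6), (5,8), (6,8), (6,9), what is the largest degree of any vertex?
6 (attained at vertex 2)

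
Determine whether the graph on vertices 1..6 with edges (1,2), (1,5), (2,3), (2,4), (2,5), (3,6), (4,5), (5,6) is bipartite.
No (odd cycle of length 3: 5 -> 1 -> 2 -> 5)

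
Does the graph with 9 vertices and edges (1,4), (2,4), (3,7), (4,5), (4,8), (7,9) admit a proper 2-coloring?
Yes. Partition: {1, 2, 3, 5, 6, 8, 9}, {4, 7}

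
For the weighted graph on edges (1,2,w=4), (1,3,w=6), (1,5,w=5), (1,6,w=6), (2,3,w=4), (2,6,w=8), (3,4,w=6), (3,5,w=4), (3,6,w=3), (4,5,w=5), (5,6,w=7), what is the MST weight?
20 (MST edges: (1,2,w=4), (2,3,w=4), (3,5,w=4), (3,6,w=3), (4,5,w=5); sum of weights 4 + 4 + 4 + 3 + 5 = 20)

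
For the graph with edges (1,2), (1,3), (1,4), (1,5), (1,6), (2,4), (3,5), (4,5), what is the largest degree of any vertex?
5 (attained at vertex 1)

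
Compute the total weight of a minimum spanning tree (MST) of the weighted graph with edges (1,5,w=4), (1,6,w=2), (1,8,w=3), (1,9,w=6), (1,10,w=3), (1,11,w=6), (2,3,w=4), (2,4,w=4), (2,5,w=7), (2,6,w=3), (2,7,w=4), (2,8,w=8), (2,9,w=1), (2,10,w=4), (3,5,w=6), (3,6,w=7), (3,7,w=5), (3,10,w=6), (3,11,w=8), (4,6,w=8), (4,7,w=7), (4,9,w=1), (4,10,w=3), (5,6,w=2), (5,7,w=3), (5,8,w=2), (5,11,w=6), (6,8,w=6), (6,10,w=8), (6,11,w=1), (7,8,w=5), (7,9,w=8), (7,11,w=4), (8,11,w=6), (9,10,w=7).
22 (MST edges: (1,6,w=2), (1,10,w=3), (2,3,w=4), (2,6,w=3), (2,9,w=1), (4,9,w=1), (5,6,w=2), (5,7,w=3), (5,8,w=2), (6,11,w=1); sum of weights 2 + 3 + 4 + 3 + 1 + 1 + 2 + 3 + 2 + 1 = 22)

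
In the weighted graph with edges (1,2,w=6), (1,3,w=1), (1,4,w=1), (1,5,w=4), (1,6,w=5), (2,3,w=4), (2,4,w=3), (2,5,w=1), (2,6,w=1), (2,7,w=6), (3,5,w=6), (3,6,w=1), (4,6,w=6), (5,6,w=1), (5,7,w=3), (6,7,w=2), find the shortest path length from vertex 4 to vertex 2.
3 (path: 4 -> 2; weights 3 = 3)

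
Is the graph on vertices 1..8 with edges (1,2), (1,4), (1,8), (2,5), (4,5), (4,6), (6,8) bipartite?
Yes. Partition: {1, 3, 5, 6, 7}, {2, 4, 8}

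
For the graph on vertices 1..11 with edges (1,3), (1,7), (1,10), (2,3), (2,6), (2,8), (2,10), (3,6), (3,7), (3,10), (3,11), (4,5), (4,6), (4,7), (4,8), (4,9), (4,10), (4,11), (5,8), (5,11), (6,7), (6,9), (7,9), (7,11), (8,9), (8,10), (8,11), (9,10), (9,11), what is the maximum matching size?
5 (matching: (1,7), (3,6), (4,10), (5,8), (9,11); upper bound floor(n/2) = floor(11/2) = 5)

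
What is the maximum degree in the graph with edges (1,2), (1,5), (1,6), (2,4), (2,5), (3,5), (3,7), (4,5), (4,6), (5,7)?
5 (attained at vertex 5)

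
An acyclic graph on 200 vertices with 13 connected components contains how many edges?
187 (Each of the 13 component trees on V_i vertices has V_i - 1 edges; summing gives V - C = 200 - 13 = 187)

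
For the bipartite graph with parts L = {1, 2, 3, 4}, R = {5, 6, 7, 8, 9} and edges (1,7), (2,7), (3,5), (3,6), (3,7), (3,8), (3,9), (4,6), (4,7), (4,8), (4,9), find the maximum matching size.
3 (matching: (1,7), (3,9), (4,8); upper bound min(|L|,|R|) = min(4,5) = 4)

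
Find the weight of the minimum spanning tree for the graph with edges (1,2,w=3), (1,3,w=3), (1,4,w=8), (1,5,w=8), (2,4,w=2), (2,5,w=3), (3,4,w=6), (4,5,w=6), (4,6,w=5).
16 (MST edges: (1,2,w=3), (1,3,w=3), (2,4,w=2), (2,5,w=3), (4,6,w=5); sum of weights 3 + 3 + 2 + 3 + 5 = 16)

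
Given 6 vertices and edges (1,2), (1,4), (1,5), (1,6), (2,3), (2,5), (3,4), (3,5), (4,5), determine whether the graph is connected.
Yes (BFS from 1 visits [1, 2, 4, 5, 6, 3] — all 6 vertices reached)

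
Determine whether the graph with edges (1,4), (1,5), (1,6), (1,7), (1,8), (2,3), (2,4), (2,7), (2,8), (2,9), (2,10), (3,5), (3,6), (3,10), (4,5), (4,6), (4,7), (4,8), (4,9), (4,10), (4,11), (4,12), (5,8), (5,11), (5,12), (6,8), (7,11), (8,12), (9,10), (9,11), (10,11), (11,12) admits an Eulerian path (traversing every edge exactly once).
Yes (the graph is connected and exactly 2 vertices have odd degree: {1, 10}; any Eulerian path must start and end at those)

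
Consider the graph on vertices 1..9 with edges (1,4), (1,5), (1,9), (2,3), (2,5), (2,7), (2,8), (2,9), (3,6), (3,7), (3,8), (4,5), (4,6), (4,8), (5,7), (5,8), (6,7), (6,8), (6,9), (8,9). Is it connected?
Yes (BFS from 1 visits [1, 4, 5, 9, 6, 8, 2, 7, 3] — all 9 vertices reached)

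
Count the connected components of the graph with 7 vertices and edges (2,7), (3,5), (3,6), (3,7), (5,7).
3 (components: {1}, {2, 3, 5, 6, 7}, {4})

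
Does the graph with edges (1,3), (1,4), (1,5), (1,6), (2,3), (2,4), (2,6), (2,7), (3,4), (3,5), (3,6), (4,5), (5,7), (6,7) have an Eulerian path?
Yes (the graph is connected and exactly 2 vertices have odd degree: {3, 7}; any Eulerian path must start and end at those)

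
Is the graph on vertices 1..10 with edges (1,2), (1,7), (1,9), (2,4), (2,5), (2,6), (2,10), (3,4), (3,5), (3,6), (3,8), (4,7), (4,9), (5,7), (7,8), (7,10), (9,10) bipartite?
Yes. Partition: {1, 4, 5, 6, 8, 10}, {2, 3, 7, 9}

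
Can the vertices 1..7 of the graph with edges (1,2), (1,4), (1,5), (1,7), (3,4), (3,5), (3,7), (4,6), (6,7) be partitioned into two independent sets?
Yes. Partition: {1, 3, 6}, {2, 4, 5, 7}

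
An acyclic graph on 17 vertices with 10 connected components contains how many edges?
7 (Each of the 10 component trees on V_i vertices has V_i - 1 edges; summing gives V - C = 17 - 10 = 7)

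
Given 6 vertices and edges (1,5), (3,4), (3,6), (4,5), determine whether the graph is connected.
No, it has 2 components: {1, 3, 4, 5, 6}, {2}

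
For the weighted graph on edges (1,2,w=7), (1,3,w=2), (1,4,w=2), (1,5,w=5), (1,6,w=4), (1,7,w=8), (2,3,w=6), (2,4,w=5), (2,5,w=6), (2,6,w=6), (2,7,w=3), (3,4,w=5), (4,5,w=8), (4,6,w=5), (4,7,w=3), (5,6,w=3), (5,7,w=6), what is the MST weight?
17 (MST edges: (1,3,w=2), (1,4,w=2), (1,6,w=4), (2,7,w=3), (4,7,w=3), (5,6,w=3); sum of weights 2 + 2 + 4 + 3 + 3 + 3 = 17)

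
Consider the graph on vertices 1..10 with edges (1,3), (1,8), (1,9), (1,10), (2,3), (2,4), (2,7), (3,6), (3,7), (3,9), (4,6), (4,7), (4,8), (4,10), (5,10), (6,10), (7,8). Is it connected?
Yes (BFS from 1 visits [1, 3, 8, 9, 10, 2, 6, 7, 4, 5] — all 10 vertices reached)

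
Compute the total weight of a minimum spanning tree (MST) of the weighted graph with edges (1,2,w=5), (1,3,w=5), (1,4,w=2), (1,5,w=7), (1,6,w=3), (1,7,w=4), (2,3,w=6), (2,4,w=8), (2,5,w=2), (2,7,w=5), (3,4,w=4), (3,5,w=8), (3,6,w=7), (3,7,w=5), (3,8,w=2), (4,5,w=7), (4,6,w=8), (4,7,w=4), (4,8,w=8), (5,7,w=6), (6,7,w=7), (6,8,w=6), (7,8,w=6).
22 (MST edges: (1,2,w=5), (1,4,w=2), (1,6,w=3), (1,7,w=4), (2,5,w=2), (3,4,w=4), (3,8,w=2); sum of weights 5 + 2 + 3 + 4 + 2 + 4 + 2 = 22)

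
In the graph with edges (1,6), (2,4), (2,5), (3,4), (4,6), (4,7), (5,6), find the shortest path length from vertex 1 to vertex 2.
3 (path: 1 -> 6 -> 4 -> 2, 3 edges)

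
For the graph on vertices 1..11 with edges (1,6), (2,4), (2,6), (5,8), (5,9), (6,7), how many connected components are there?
5 (components: {1, 2, 4, 6, 7}, {3}, {5, 8, 9}, {10}, {11})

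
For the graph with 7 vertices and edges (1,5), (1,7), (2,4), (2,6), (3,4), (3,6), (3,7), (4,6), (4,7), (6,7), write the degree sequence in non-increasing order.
[4, 4, 4, 3, 2, 2, 1] (degrees: deg(1)=2, deg(2)=2, deg(3)=3, deg(4)=4, deg(5)=1, deg(6)=4, deg(7)=4)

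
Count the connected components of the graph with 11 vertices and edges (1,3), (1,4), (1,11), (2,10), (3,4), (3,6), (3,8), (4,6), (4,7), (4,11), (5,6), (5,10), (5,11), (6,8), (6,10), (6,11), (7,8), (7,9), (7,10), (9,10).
1 (components: {1, 2, 3, 4, 5, 6, 7, 8, 9, 10, 11})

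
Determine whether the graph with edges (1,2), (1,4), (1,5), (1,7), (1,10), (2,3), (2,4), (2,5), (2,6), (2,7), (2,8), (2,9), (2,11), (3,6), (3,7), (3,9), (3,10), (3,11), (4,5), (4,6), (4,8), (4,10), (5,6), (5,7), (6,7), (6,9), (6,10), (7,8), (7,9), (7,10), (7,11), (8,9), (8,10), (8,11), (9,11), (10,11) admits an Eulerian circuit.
No (6 vertices have odd degree: {1, 2, 5, 6, 7, 10}; Eulerian circuit requires 0)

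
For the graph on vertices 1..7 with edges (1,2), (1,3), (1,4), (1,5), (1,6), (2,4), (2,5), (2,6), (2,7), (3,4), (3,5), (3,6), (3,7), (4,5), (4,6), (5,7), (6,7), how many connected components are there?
1 (components: {1, 2, 3, 4, 5, 6, 7})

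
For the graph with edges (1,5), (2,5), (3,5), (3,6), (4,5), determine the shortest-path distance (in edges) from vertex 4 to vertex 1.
2 (path: 4 -> 5 -> 1, 2 edges)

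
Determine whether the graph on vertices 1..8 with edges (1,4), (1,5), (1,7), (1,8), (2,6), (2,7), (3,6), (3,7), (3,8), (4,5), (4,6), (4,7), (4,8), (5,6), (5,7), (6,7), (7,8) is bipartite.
No (odd cycle of length 3: 7 -> 1 -> 4 -> 7)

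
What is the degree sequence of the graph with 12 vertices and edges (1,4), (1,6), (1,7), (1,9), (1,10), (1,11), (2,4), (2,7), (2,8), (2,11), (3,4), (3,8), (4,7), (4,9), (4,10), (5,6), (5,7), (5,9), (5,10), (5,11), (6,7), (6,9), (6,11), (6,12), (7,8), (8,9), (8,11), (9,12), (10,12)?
[6, 6, 6, 6, 6, 5, 5, 5, 4, 4, 3, 2] (degrees: deg(1)=6, deg(2)=4, deg(3)=2, deg(4)=6, deg(5)=5, deg(6)=6, deg(7)=6, deg(8)=5, deg(9)=6, deg(10)=4, deg(11)=5, deg(12)=3)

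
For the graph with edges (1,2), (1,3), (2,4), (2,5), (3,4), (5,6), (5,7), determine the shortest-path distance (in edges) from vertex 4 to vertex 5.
2 (path: 4 -> 2 -> 5, 2 edges)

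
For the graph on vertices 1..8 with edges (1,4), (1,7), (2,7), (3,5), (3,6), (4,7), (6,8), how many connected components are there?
2 (components: {1, 2, 4, 7}, {3, 5, 6, 8})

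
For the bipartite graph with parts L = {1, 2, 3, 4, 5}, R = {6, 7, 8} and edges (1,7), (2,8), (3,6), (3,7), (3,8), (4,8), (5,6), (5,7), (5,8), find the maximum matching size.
3 (matching: (1,7), (2,8), (3,6); upper bound min(|L|,|R|) = min(5,3) = 3)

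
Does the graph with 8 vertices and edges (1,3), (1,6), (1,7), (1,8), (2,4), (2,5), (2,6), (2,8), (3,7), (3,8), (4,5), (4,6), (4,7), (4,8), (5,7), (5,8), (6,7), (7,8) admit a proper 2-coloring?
No (odd cycle of length 3: 7 -> 1 -> 3 -> 7)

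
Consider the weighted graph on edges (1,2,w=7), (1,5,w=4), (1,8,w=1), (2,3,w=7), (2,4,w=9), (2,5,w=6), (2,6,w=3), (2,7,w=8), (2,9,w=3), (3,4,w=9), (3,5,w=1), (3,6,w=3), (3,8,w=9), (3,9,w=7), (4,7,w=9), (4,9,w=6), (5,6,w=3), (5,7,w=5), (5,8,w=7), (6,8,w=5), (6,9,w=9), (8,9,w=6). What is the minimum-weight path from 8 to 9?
6 (path: 8 -> 9; weights 6 = 6)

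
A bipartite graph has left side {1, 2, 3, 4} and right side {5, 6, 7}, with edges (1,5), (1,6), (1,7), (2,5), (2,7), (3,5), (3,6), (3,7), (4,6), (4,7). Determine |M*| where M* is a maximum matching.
3 (matching: (1,7), (2,5), (3,6); upper bound min(|L|,|R|) = min(4,3) = 3)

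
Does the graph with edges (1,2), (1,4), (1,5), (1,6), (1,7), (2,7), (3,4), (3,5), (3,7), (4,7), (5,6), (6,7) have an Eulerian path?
No (6 vertices have odd degree: {1, 3, 4, 5, 6, 7}; Eulerian path requires 0 or 2)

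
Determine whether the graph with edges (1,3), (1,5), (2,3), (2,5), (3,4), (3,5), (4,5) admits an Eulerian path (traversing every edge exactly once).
Yes — and in fact it has an Eulerian circuit (the graph is connected and all 5 vertices have even degree)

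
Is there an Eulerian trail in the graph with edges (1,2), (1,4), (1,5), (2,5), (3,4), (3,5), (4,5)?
Yes (the graph is connected and exactly 2 vertices have odd degree: {1, 4}; any Eulerian path must start and end at those)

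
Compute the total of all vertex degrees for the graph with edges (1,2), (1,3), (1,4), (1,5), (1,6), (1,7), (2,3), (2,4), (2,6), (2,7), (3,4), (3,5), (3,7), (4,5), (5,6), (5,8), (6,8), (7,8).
36 (handshake: sum of degrees = 2|E| = 2 x 18 = 36)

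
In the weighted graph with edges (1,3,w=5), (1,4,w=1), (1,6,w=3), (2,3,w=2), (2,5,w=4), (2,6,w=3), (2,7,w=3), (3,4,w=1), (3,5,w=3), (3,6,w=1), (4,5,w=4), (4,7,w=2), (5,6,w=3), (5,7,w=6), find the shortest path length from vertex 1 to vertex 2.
4 (path: 1 -> 4 -> 3 -> 2; weights 1 + 1 + 2 = 4)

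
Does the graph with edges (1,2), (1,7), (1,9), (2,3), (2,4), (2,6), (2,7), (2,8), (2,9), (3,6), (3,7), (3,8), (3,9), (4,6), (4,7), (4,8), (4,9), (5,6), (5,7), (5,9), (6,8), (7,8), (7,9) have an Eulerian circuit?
No (8 vertices have odd degree: {1, 2, 3, 4, 5, 6, 7, 8}; Eulerian circuit requires 0)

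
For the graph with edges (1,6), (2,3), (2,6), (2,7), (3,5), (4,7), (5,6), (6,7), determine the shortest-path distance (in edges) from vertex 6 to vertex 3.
2 (path: 6 -> 5 -> 3, 2 edges)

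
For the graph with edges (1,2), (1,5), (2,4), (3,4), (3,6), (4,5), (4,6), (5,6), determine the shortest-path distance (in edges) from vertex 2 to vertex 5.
2 (path: 2 -> 4 -> 5, 2 edges)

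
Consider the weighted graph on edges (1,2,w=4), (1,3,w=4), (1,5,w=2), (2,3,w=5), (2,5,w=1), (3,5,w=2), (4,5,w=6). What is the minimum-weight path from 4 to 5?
6 (path: 4 -> 5; weights 6 = 6)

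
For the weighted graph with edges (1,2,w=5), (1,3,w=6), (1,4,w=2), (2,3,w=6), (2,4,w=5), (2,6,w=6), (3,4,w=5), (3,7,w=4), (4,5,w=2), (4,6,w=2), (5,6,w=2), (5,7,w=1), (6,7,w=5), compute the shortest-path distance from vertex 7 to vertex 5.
1 (path: 7 -> 5; weights 1 = 1)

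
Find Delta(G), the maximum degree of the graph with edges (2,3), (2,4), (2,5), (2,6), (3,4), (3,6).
4 (attained at vertex 2)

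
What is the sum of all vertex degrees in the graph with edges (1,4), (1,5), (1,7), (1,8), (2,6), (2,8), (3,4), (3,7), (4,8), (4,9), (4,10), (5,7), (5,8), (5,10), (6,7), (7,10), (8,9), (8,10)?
36 (handshake: sum of degrees = 2|E| = 2 x 18 = 36)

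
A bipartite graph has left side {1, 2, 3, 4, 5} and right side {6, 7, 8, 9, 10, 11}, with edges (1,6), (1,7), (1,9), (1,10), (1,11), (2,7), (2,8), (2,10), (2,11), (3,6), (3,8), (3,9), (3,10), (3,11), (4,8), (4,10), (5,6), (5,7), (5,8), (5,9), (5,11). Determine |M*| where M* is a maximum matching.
5 (matching: (1,11), (2,10), (3,9), (4,8), (5,7); upper bound min(|L|,|R|) = min(5,6) = 5)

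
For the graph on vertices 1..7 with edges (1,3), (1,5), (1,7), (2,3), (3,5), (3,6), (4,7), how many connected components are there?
1 (components: {1, 2, 3, 4, 5, 6, 7})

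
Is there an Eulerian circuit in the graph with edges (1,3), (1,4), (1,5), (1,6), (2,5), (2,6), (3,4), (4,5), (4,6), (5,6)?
Yes (the graph is connected and all 6 vertices have even degree)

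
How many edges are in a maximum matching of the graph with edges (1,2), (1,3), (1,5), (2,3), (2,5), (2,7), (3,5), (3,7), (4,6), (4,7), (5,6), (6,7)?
3 (matching: (2,5), (3,7), (4,6); upper bound floor(n/2) = floor(7/2) = 3)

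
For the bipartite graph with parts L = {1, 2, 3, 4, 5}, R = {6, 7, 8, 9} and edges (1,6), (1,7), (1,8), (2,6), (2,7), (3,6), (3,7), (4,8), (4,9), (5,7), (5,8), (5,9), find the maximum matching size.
4 (matching: (1,8), (2,7), (3,6), (4,9); upper bound min(|L|,|R|) = min(5,4) = 4)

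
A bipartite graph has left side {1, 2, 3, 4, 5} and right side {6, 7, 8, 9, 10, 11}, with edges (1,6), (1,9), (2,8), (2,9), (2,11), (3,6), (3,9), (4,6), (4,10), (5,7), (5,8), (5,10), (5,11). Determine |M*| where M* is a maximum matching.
5 (matching: (1,9), (2,11), (3,6), (4,10), (5,8); upper bound min(|L|,|R|) = min(5,6) = 5)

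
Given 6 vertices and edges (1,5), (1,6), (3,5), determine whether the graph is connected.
No, it has 3 components: {1, 3, 5, 6}, {2}, {4}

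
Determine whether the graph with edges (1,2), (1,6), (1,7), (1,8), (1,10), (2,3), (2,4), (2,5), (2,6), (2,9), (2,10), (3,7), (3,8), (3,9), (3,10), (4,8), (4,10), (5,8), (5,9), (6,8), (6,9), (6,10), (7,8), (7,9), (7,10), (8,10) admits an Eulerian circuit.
No (10 vertices have odd degree: {1, 2, 3, 4, 5, 6, 7, 8, 9, 10}; Eulerian circuit requires 0)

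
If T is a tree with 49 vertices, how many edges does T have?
48 (A tree on V vertices has V - 1 edges, so 49 - 1 = 48)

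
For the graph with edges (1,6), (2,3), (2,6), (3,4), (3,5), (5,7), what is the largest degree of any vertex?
3 (attained at vertex 3)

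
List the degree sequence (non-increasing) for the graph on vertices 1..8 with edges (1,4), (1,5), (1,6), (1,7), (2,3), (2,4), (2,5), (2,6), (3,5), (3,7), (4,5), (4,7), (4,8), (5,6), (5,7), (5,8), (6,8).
[7, 5, 4, 4, 4, 4, 3, 3] (degrees: deg(1)=4, deg(2)=4, deg(3)=3, deg(4)=5, deg(5)=7, deg(6)=4, deg(7)=4, deg(8)=3)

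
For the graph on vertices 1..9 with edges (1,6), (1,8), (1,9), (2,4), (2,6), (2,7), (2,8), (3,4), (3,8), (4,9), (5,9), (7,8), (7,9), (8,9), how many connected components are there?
1 (components: {1, 2, 3, 4, 5, 6, 7, 8, 9})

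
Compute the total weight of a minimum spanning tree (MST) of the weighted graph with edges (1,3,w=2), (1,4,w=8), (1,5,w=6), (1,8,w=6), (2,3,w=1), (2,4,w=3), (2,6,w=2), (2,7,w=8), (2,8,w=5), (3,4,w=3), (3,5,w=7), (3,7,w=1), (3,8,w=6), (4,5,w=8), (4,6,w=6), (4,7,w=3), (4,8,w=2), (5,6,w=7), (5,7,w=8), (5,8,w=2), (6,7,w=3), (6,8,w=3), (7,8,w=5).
13 (MST edges: (1,3,w=2), (2,3,w=1), (2,4,w=3), (2,6,w=2), (3,7,w=1), (4,8,w=2), (5,8,w=2); sum of weights 2 + 1 + 3 + 2 + 1 + 2 + 2 = 13)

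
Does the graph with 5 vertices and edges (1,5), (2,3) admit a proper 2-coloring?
Yes. Partition: {1, 2, 4}, {3, 5}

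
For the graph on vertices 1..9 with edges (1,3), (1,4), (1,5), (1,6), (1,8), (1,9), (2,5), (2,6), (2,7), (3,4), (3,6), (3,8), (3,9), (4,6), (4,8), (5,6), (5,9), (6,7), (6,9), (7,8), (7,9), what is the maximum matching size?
4 (matching: (1,5), (2,7), (3,8), (6,9); upper bound floor(n/2) = floor(9/2) = 4)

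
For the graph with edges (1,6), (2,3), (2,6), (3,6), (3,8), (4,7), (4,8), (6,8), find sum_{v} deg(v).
16 (handshake: sum of degrees = 2|E| = 2 x 8 = 16)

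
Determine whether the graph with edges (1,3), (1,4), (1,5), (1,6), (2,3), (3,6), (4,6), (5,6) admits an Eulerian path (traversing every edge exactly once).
Yes (the graph is connected and exactly 2 vertices have odd degree: {2, 3}; any Eulerian path must start and end at those)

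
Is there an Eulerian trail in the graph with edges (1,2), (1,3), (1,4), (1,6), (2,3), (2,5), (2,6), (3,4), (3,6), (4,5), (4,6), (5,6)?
Yes (the graph is connected and exactly 2 vertices have odd degree: {5, 6}; any Eulerian path must start and end at those)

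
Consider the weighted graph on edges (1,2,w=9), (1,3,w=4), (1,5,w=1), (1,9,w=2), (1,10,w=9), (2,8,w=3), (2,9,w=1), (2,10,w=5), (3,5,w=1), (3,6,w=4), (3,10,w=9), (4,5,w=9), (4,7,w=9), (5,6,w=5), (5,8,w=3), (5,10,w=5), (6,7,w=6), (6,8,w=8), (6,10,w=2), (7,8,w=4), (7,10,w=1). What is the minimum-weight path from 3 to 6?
4 (path: 3 -> 6; weights 4 = 4)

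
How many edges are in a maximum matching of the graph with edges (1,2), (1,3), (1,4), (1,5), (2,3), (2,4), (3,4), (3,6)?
3 (matching: (1,5), (2,4), (3,6); upper bound floor(n/2) = floor(6/2) = 3)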